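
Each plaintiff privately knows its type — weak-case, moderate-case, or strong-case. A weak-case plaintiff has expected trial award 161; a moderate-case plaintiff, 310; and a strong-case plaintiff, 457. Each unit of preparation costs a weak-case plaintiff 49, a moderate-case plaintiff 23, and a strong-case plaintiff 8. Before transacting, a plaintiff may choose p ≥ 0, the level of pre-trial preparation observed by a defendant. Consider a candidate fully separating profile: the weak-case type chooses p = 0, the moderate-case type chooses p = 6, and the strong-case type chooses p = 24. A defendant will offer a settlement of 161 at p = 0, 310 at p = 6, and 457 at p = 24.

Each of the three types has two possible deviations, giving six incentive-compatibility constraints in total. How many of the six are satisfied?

Moderate-case (own payoff 310 − 23×6 = 172): to p=0 gives 161 → no gain ✓; to p=24 gives 457 − 23×24 = -95 → no gain ✓.
Strong-case (own payoff 457 − 8×24 = 265): to p=0 gives 161 → no gain ✓; to p=6 gives 310 − 8×6 = 262 → no gain ✓.
Weak-case (own payoff 161): to p=6 gives 310 − 49×6 = 16 → no gain ✓; to p=24 gives 457 − 49×24 = -719 → no gain ✓.
6 of the 6 constraints hold; this profile is a separating equilibrium.

6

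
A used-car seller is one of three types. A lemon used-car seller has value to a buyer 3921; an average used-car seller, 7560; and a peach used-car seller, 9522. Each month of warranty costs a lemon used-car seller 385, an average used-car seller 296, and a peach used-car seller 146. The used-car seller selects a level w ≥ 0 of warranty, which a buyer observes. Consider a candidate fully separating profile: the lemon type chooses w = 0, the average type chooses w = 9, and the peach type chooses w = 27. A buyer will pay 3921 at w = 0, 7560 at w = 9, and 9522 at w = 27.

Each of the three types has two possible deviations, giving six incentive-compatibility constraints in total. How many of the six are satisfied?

Lemon (own payoff 3921): to w=9 gives 7560 − 385×9 = 4095 → profitable ✗; to w=27 gives 9522 − 385×27 = -873 → no gain ✓.
Average (own payoff 7560 − 296×9 = 4896): to w=0 gives 3921 → no gain ✓; to w=27 gives 9522 − 296×27 = 1530 → no gain ✓.
Peach (own payoff 9522 − 146×27 = 5580): to w=0 gives 3921 → no gain ✓; to w=9 gives 7560 − 146×9 = 6246 → profitable ✗.
4 of the 6 constraints hold; not an equilibrium.

4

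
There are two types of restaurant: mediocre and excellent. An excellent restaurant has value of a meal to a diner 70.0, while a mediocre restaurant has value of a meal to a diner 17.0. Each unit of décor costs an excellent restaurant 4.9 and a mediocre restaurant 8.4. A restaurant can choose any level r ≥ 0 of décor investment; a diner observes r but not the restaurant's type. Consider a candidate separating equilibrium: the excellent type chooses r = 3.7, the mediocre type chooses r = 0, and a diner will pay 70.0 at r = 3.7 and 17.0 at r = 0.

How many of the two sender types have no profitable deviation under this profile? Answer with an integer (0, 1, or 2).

1

Mediocre type: stay at 0 → 17.0; mimic → 70.0 − 8.4 × 3.7 = 38.92. IC fails (17.0 < 38.92).
Excellent type: signal → 70.0 − 4.9 × 3.7 = 51.87; deviate to 0 → 17.0. IC holds (51.87 ≥ 17.0).
1 of 2 constraints hold, so this profile is not an equilibrium.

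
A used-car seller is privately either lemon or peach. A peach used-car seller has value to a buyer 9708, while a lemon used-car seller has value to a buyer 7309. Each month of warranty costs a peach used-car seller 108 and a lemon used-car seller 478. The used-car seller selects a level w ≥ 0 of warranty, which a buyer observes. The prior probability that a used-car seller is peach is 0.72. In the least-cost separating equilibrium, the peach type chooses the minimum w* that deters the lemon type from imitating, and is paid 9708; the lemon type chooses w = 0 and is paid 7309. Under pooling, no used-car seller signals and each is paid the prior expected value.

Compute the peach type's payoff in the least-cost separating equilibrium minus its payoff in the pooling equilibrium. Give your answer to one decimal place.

Least-cost separating signal: w* solves 7309 = 9708 − 478·w*, so w* = (9708 − 7309)/478 ≈ 5.0188.
Peach type's separating payoff: 9708 − 108 × w* = 9708 − 108 × (9708 − 7309)/478 = 9708 − 259092/478 ≈ 9165.967.
Pooling payoff: 0.72 × 9708 + 0.28 × 7309 = 9036.28.
Difference: 9165.967 − 9036.28 = 129.687, i.e. 129.7 to one decimal place.
The peach type prefers to separate.

129.7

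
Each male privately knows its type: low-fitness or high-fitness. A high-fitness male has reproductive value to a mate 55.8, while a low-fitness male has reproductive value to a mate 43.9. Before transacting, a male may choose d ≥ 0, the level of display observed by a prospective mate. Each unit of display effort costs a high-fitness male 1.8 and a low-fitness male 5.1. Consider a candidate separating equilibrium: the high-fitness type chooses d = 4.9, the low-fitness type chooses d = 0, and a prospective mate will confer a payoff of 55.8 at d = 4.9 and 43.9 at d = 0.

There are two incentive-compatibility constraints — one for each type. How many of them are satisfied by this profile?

2

High-fitness type: signal → 55.8 − 1.8 × 4.9 = 46.98; deviate to 0 → 43.9. IC holds (46.98 ≥ 43.9).
Low-fitness type: stay at 0 → 43.9; mimic → 55.8 − 5.1 × 4.9 = 30.81. IC holds (43.9 ≥ 30.81).
2 of 2 constraints hold, so this is a separating equilibrium.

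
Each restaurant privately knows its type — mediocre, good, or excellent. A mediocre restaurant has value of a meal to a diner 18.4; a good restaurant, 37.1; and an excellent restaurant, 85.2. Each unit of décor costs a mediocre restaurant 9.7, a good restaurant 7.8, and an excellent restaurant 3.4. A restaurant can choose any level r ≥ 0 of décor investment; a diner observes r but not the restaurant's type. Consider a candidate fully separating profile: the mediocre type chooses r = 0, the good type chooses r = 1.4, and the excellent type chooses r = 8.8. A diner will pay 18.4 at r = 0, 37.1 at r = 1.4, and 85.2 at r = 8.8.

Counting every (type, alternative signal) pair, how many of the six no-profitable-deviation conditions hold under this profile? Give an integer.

5

Good (own payoff 37.1 − 7.8×1.4 = 26.18): to r=0 gives 18.4 → no gain ✓; to r=8.8 gives 85.2 − 7.8×8.8 = 16.56 → no gain ✓.
Excellent (own payoff 85.2 − 3.4×8.8 = 55.28): to r=0 gives 18.4 → no gain ✓; to r=1.4 gives 37.1 − 3.4×1.4 = 32.34 → no gain ✓.
Mediocre (own payoff 18.4): to r=1.4 gives 37.1 − 9.7×1.4 = 23.52 → profitable ✗; to r=8.8 gives 85.2 − 9.7×8.8 = -0.16 → no gain ✓.
5 of the 6 constraints hold; not an equilibrium.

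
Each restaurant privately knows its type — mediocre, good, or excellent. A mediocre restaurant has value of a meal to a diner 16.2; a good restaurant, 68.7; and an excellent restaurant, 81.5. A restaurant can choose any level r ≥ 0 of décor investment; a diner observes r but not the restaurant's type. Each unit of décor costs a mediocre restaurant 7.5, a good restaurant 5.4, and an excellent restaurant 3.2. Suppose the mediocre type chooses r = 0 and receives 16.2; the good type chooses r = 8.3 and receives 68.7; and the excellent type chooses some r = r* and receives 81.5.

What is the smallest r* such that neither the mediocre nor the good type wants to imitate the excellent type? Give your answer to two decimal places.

Good type (on-path payoff 68.7 − 5.4×8.3 = 23.88) won't mimic when 23.88 ≥ 81.5 − 5.4·r*, i.e. r* ≥ 10.67.
Mediocre type (on-path payoff 16.2) won't mimic when 16.2 ≥ 81.5 − 7.5·r*, i.e. r* ≥ 8.71.
Both must hold, so r* = max(8.71, 10.67) = 10.67. The good type's constraint binds.

10.67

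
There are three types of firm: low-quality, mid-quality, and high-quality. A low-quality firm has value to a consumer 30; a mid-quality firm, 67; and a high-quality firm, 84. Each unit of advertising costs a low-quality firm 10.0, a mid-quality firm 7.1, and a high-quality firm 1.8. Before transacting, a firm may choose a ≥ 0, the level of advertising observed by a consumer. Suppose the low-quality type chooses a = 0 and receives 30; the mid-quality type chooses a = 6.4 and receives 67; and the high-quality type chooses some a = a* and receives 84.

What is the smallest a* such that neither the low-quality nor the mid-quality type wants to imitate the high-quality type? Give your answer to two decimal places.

Mid-quality type (on-path payoff 67 − 7.1×6.4 = 21.56) won't mimic when 21.56 ≥ 84 − 7.1·a*, i.e. a* ≥ 8.79.
Low-quality type (on-path payoff 30) won't mimic when 30 ≥ 84 − 10.0·a*, i.e. a* ≥ 5.40.
Both must hold, so a* = max(5.40, 8.79) = 8.79. The mid-quality type's constraint binds.

8.79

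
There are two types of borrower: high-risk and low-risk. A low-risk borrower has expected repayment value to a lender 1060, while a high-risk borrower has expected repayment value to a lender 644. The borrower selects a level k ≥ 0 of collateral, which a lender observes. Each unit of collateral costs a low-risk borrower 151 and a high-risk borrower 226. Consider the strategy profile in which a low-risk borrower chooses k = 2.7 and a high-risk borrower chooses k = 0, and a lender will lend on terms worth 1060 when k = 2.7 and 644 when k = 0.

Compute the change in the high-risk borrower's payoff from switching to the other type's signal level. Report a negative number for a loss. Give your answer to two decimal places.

-194.20

Playing k = 0 the high-risk borrower receives 644.
Deviating to k = 2.7 brings payment 1060 at cost 226 × 2.7 = 610.2, netting 449.8.
Gain from deviating: 449.8 − 644 = -194.20.
The gain is negative, so the high-risk type's incentive-compatibility constraint is satisfied.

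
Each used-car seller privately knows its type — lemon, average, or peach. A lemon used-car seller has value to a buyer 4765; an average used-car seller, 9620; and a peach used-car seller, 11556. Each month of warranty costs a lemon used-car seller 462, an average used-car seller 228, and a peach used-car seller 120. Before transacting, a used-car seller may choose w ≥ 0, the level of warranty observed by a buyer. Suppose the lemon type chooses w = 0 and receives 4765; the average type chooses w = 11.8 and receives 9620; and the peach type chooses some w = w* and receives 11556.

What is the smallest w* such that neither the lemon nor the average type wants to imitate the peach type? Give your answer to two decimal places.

Lemon type (on-path payoff 4765) won't mimic when 4765 ≥ 11556 − 462·w*, i.e. w* ≥ 14.70.
Average type (on-path payoff 9620 − 228×11.8 = 6929.6) won't mimic when 6929.6 ≥ 11556 − 228·w*, i.e. w* ≥ 20.29.
Both must hold, so w* = max(14.70, 20.29) = 20.29. The average type's constraint binds.

20.29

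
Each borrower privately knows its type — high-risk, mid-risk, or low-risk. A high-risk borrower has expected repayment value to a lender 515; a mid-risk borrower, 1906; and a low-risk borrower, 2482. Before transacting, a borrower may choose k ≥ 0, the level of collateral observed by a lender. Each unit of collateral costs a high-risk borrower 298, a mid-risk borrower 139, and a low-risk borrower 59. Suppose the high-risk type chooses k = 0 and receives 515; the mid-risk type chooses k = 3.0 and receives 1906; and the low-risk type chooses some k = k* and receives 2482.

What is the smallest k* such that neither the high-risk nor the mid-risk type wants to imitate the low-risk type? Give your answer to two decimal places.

7.14

High-risk type (on-path payoff 515) won't mimic when 515 ≥ 2482 − 298·k*, i.e. k* ≥ 6.60.
Mid-risk type (on-path payoff 1906 − 139×3.0 = 1489) won't mimic when 1489 ≥ 2482 − 139·k*, i.e. k* ≥ 7.14.
Both must hold, so k* = max(6.60, 7.14) = 7.14. The mid-risk type's constraint binds.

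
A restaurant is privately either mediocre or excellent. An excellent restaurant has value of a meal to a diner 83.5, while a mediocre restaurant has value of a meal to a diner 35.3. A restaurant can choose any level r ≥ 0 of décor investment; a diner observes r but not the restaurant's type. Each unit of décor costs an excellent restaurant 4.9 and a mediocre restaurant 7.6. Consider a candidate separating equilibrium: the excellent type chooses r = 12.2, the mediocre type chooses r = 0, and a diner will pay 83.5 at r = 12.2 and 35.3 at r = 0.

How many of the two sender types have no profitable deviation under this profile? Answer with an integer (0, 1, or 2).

1

Mediocre type: stay at 0 → 35.3; mimic → 83.5 − 7.6 × 12.2 = -9.22. IC holds (35.3 ≥ -9.22).
Excellent type: signal → 83.5 − 4.9 × 12.2 = 23.72; deviate to 0 → 35.3. IC fails (23.72 < 35.3).
1 of 2 constraints hold, so this profile is not an equilibrium.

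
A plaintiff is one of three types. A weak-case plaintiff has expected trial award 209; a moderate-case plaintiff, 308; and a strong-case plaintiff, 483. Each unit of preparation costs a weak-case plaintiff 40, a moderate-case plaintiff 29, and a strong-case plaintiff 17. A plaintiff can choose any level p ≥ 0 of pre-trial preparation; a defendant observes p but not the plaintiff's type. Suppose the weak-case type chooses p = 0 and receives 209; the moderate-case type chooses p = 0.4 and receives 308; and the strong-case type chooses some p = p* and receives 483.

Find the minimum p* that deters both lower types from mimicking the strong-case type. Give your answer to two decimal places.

Weak-case type (on-path payoff 209) won't mimic when 209 ≥ 483 − 40·p*, i.e. p* ≥ 6.85.
Moderate-case type (on-path payoff 308 − 29×0.4 = 296.4) won't mimic when 296.4 ≥ 483 − 29·p*, i.e. p* ≥ 6.43.
Both must hold, so p* = max(6.85, 6.43) = 6.85. The weak-case type's constraint binds.

6.85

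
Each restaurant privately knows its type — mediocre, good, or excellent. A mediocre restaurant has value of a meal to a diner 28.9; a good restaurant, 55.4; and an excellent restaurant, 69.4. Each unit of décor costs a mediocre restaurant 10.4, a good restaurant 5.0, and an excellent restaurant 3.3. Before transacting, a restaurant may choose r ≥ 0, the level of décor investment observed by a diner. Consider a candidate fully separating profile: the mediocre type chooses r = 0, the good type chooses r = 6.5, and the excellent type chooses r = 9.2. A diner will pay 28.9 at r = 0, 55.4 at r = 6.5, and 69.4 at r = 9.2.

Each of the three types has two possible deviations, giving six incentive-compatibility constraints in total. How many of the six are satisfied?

Mediocre (own payoff 28.9): to r=6.5 gives 55.4 − 10.4×6.5 = -12.2 → no gain ✓; to r=9.2 gives 69.4 − 10.4×9.2 = -26.28 → no gain ✓.
Good (own payoff 55.4 − 5.0×6.5 = 22.9): to r=0 gives 28.9 → profitable ✗; to r=9.2 gives 69.4 − 5.0×9.2 = 23.4 → profitable ✗.
Excellent (own payoff 69.4 − 3.3×9.2 = 39.04): to r=0 gives 28.9 → no gain ✓; to r=6.5 gives 55.4 − 3.3×6.5 = 33.95 → no gain ✓.
4 of the 6 constraints hold; not an equilibrium.

4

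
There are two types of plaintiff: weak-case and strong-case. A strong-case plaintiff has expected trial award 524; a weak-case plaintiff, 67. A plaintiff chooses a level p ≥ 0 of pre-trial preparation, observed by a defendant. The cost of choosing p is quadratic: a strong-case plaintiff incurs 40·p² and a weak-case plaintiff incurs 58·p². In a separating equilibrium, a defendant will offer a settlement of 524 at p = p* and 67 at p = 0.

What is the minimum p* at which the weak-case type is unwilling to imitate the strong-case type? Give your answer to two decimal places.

The weak-case type at p = 0 receives 67; imitating at p* yields 524 − 58·p*².
Indifference: 67 = 524 − 58·p*², so p*² = (524 − 67) / 58 ≈ 7.8793.
p* = √7.8793 ≈ 2.81.

2.81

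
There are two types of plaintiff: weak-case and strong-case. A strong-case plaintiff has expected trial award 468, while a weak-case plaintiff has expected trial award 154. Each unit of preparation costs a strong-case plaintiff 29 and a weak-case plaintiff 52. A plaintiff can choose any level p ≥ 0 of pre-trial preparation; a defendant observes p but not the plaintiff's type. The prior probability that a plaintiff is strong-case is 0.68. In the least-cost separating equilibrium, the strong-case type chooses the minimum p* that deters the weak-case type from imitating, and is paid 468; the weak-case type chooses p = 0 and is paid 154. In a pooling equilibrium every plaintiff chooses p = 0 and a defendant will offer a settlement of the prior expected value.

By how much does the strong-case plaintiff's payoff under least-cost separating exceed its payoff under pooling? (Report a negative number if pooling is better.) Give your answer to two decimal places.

-74.64

Least-cost separating signal: p* solves 154 = 468 − 52·p*, so p* = (468 − 154)/52 ≈ 6.0385.
Strong-case type's separating payoff: 468 − 29 × p* = 468 − 29 × (468 − 154)/52 = 468 − 9106/52 ≈ 292.8846.
Pooling payoff: 0.68 × 468 + 0.32 × 154 = 367.52.
Difference: 292.8846 − 367.52 = -74.6354, i.e. -74.64 to two decimal places.
The strong-case type would prefer the pooling outcome.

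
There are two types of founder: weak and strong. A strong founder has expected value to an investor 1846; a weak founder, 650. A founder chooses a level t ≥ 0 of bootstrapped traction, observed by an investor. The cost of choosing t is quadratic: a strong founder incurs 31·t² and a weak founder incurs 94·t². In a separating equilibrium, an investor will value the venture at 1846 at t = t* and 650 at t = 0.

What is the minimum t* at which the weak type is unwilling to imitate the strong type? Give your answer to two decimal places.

3.57

The weak type at t = 0 receives 650; imitating at t* yields 1846 − 94·t*².
Indifference: 650 = 1846 − 94·t*², so t*² = (1846 − 650) / 94 ≈ 12.7234.
t* = √12.7234 ≈ 3.57.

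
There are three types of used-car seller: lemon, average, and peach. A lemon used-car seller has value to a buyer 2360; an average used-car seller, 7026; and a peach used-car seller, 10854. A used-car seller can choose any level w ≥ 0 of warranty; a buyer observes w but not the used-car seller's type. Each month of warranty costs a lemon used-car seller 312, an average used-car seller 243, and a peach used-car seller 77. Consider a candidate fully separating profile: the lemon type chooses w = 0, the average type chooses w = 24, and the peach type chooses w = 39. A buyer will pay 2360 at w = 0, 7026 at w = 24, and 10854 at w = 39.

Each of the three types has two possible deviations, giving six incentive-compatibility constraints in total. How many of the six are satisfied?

Lemon (own payoff 2360): to w=24 gives 7026 − 312×24 = -462 → no gain ✓; to w=39 gives 10854 − 312×39 = -1314 → no gain ✓.
Average (own payoff 7026 − 243×24 = 1194): to w=0 gives 2360 → profitable ✗; to w=39 gives 10854 − 243×39 = 1377 → profitable ✗.
Peach (own payoff 10854 − 77×39 = 7851): to w=0 gives 2360 → no gain ✓; to w=24 gives 7026 − 77×24 = 5178 → no gain ✓.
4 of the 6 constraints hold; not an equilibrium.

4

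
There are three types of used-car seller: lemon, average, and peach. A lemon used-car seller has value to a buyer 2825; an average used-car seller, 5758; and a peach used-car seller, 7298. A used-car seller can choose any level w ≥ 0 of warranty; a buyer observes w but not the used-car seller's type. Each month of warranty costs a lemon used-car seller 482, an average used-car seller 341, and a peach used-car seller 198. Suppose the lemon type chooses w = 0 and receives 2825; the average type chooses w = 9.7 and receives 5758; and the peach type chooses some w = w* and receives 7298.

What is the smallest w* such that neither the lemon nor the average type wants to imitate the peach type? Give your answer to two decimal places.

Lemon type (on-path payoff 2825) won't mimic when 2825 ≥ 7298 − 482·w*, i.e. w* ≥ 9.28.
Average type (on-path payoff 5758 − 341×9.7 = 2450.3) won't mimic when 2450.3 ≥ 7298 − 341·w*, i.e. w* ≥ 14.22.
Both must hold, so w* = max(9.28, 14.22) = 14.22. The average type's constraint binds.

14.22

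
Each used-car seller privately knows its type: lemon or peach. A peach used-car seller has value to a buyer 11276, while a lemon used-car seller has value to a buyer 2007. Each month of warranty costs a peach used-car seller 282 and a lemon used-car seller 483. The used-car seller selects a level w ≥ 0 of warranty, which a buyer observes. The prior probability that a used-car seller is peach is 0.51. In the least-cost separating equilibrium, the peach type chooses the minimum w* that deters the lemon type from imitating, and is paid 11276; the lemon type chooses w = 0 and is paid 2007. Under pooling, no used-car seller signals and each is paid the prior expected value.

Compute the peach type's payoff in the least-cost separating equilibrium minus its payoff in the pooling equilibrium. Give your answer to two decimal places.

Least-cost separating signal: w* solves 2007 = 11276 − 483·w*, so w* = (11276 − 2007)/483 ≈ 19.1905.
Peach type's separating payoff: 11276 − 282 × w* = 11276 − 282 × (11276 − 2007)/483 = 11276 − 2613858/483 ≈ 5864.2857.
Pooling payoff: 0.51 × 11276 + 0.49 × 2007 = 6734.19.
Difference: 5864.2857 − 6734.19 = -869.9043, i.e. -869.90 to two decimal places.
The peach type would prefer the pooling outcome.

-869.90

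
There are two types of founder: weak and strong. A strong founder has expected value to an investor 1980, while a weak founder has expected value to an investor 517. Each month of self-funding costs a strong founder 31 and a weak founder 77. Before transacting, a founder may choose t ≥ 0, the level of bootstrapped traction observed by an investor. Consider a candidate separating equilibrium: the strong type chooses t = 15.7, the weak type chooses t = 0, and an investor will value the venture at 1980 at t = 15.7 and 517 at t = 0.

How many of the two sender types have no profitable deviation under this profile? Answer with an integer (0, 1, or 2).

1

Strong type: signal → 1980 − 31 × 15.7 = 1493.3; deviate to 0 → 517. IC holds (1493.3 ≥ 517).
Weak type: stay at 0 → 517; mimic → 1980 − 77 × 15.7 = 771.1. IC fails (517 < 771.1).
1 of 2 constraints hold, so this profile is not an equilibrium.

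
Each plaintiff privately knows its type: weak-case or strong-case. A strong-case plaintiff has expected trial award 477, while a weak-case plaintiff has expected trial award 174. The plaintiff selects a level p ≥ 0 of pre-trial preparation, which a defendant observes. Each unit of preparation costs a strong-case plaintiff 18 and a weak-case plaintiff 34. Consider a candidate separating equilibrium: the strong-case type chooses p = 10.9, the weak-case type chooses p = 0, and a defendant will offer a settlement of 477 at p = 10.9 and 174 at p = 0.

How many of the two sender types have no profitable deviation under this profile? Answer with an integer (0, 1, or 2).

2

Strong-case type: signal → 477 − 18 × 10.9 = 280.8; deviate to 0 → 174. IC holds (280.8 ≥ 174).
Weak-case type: stay at 0 → 174; mimic → 477 − 34 × 10.9 = 106.4. IC holds (174 ≥ 106.4).
2 of 2 constraints hold, so this is a separating equilibrium.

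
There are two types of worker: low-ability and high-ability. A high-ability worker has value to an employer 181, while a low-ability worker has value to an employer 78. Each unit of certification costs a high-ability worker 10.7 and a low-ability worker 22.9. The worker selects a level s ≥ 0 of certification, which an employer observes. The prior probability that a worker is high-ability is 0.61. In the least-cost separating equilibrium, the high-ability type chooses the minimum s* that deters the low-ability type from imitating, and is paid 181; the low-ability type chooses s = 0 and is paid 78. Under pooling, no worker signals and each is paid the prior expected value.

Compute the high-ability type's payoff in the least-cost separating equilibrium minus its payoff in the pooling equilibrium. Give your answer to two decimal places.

Least-cost separating signal: s* solves 78 = 181 − 22.9·s*, so s* = (181 − 78)/22.9 ≈ 4.4978.
High-ability type's separating payoff: 181 − 10.7 × s* = 181 − 10.7 × (181 − 78)/22.9 = 181 − 1102.1/22.9 ≈ 132.8734.
Pooling payoff: 0.61 × 181 + 0.39 × 78 = 140.83.
Difference: 132.8734 − 140.83 = -7.9566, i.e. -7.96 to two decimal places.
The high-ability type would prefer the pooling outcome.

-7.96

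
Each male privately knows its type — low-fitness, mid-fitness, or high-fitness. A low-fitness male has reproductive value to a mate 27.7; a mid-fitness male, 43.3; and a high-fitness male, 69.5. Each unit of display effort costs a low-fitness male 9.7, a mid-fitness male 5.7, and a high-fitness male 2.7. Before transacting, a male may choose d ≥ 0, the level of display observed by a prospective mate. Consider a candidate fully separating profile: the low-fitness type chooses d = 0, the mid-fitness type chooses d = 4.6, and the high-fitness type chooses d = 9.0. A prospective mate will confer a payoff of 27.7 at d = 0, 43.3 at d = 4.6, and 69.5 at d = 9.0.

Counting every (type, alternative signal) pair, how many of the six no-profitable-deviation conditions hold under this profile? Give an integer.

4

Low-fitness (own payoff 27.7): to d=4.6 gives 43.3 − 9.7×4.6 = -1.32 → no gain ✓; to d=9.0 gives 69.5 − 9.7×9.0 = -17.8 → no gain ✓.
Mid-fitness (own payoff 43.3 − 5.7×4.6 = 17.08): to d=0 gives 27.7 → profitable ✗; to d=9.0 gives 69.5 − 5.7×9.0 = 18.2 → profitable ✗.
High-fitness (own payoff 69.5 − 2.7×9.0 = 45.2): to d=0 gives 27.7 → no gain ✓; to d=4.6 gives 43.3 − 2.7×4.6 = 30.88 → no gain ✓.
4 of the 6 constraints hold; not an equilibrium.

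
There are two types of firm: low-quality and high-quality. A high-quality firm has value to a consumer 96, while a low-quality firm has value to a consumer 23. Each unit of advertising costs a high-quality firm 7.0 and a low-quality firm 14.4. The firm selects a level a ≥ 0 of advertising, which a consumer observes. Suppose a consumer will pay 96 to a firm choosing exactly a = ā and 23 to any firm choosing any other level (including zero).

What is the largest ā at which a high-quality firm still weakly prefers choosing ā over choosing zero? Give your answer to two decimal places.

10.43

Choosing ā yields the high-quality type 96 − 7.0·ā; choosing zero yields 23.
The high-quality type is indifferent at 96 − 7.0·ā = 23, i.e. ā = (96 − 23) / 7.0 ≈ 10.43.
For any ā above 10.43 the high-quality type would rather pool at zero, so separation collapses.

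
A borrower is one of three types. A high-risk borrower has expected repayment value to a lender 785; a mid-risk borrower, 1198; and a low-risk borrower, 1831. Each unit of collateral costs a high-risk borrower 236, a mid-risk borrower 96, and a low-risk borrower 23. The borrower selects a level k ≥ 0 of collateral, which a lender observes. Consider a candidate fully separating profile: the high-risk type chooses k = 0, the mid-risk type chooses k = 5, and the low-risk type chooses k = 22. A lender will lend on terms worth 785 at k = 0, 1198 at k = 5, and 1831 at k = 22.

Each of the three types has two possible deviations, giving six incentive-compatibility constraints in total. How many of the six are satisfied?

5

High-risk (own payoff 785): to k=5 gives 1198 − 236×5 = 18 → no gain ✓; to k=22 gives 1831 − 236×22 = -3361 → no gain ✓.
Mid-risk (own payoff 1198 − 96×5 = 718): to k=0 gives 785 → profitable ✗; to k=22 gives 1831 − 96×22 = -281 → no gain ✓.
Low-risk (own payoff 1831 − 23×22 = 1325): to k=0 gives 785 → no gain ✓; to k=5 gives 1198 − 23×5 = 1083 → no gain ✓.
5 of the 6 constraints hold; not an equilibrium.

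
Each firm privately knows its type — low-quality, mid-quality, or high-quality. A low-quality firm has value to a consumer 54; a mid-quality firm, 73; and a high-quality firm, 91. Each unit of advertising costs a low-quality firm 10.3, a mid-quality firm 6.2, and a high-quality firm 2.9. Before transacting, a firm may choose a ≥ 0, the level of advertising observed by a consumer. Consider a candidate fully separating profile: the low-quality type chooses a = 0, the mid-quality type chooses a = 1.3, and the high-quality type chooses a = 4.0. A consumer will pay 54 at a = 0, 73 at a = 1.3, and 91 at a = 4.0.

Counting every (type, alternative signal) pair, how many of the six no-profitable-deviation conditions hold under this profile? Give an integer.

4

High-quality (own payoff 91 − 2.9×4.0 = 79.4): to a=0 gives 54 → no gain ✓; to a=1.3 gives 73 − 2.9×1.3 = 69.23 → no gain ✓.
Mid-quality (own payoff 73 − 6.2×1.3 = 64.94): to a=0 gives 54 → no gain ✓; to a=4.0 gives 91 − 6.2×4.0 = 66.2 → profitable ✗.
Low-quality (own payoff 54): to a=1.3 gives 73 − 10.3×1.3 = 59.61 → profitable ✗; to a=4.0 gives 91 − 10.3×4.0 = 49.8 → no gain ✓.
4 of the 6 constraints hold; not an equilibrium.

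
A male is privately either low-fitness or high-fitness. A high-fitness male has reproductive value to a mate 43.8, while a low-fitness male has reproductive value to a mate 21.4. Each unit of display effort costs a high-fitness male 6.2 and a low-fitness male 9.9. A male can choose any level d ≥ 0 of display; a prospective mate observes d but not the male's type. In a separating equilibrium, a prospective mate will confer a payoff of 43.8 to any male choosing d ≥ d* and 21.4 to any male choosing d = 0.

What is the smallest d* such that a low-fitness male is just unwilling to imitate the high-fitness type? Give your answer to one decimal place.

A low-fitness male choosing d = 0 receives 21.4.
Imitating at d* instead would pay 43.8 at cost 9.9·d*, netting 43.8 − 9.9·d*.
Indifference: 21.4 = 43.8 − 9.9·d*, so d* = (43.8 − 21.4) / 9.9 ≈ 2.3.
This is the low-fitness type's binding incentive-compatibility constraint; any d ≥ 2.3 sustains separation on that side.

2.3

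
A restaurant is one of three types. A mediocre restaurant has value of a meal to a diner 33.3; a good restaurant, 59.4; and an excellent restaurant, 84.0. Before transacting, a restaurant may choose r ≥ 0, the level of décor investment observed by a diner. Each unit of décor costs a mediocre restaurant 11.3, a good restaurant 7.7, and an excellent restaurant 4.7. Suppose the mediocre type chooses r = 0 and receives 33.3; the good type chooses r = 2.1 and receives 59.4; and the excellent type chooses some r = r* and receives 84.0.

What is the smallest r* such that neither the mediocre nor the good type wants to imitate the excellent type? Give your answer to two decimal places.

Mediocre type (on-path payoff 33.3) won't mimic when 33.3 ≥ 84.0 − 11.3·r*, i.e. r* ≥ 4.49.
Good type (on-path payoff 59.4 − 7.7×2.1 = 43.23) won't mimic when 43.23 ≥ 84.0 − 7.7·r*, i.e. r* ≥ 5.29.
Both must hold, so r* = max(4.49, 5.29) = 5.29. The good type's constraint binds.

5.29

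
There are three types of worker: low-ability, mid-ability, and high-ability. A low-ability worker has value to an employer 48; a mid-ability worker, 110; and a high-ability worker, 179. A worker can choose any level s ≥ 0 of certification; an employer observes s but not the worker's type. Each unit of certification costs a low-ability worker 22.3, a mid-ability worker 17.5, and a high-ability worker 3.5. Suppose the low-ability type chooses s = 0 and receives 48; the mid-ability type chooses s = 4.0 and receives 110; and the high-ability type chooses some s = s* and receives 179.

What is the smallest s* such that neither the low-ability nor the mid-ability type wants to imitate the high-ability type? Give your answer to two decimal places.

Low-ability type (on-path payoff 48) won't mimic when 48 ≥ 179 − 22.3·s*, i.e. s* ≥ 5.87.
Mid-ability type (on-path payoff 110 − 17.5×4.0 = 40) won't mimic when 40 ≥ 179 − 17.5·s*, i.e. s* ≥ 7.94.
Both must hold, so s* = max(5.87, 7.94) = 7.94. The mid-ability type's constraint binds.

7.94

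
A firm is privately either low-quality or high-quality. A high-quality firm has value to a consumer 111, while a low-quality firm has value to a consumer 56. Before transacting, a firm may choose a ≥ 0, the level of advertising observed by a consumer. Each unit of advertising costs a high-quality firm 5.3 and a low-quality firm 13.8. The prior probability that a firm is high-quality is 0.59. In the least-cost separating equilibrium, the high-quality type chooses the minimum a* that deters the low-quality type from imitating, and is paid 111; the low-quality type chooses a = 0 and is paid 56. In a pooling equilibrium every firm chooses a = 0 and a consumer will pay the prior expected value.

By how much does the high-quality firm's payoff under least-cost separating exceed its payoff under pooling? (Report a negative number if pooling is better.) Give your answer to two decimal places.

1.43

Least-cost separating signal: a* solves 56 = 111 − 13.8·a*, so a* = (111 − 56)/13.8 ≈ 3.9855.
High-quality type's separating payoff: 111 − 5.3 × a* = 111 − 5.3 × (111 − 56)/13.8 = 111 − 291.5/13.8 ≈ 89.8768.
Pooling payoff: 0.59 × 111 + 0.41 × 56 = 88.45.
Difference: 89.8768 − 88.45 = 1.4268, i.e. 1.43 to two decimal places.
The high-quality type prefers to separate.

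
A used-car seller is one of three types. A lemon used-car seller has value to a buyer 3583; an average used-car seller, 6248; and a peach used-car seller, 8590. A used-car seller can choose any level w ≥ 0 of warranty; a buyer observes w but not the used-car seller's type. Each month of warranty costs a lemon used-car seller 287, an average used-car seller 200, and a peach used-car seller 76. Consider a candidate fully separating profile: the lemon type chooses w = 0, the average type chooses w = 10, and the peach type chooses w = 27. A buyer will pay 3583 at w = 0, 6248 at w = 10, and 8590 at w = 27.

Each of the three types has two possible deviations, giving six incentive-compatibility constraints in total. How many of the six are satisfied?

6

Lemon (own payoff 3583): to w=10 gives 6248 − 287×10 = 3378 → no gain ✓; to w=27 gives 8590 − 287×27 = 841 → no gain ✓.
Average (own payoff 6248 − 200×10 = 4248): to w=0 gives 3583 → no gain ✓; to w=27 gives 8590 − 200×27 = 3190 → no gain ✓.
Peach (own payoff 8590 − 76×27 = 6538): to w=0 gives 3583 → no gain ✓; to w=10 gives 6248 − 76×10 = 5488 → no gain ✓.
6 of the 6 constraints hold; this profile is a separating equilibrium.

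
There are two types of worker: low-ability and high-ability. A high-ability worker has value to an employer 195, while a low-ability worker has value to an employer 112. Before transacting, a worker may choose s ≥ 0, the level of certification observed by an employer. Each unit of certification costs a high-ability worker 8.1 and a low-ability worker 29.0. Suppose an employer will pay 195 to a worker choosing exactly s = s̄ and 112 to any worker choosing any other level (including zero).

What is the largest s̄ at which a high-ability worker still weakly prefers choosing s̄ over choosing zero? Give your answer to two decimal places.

Choosing s̄ yields the high-ability type 195 − 8.1·s̄; choosing zero yields 112.
The high-ability type is indifferent at 195 − 8.1·s̄ = 112, i.e. s̄ = (195 − 112) / 8.1 ≈ 10.25.
For any s̄ above 10.25 the high-ability type would rather pool at zero, so separation collapses.

10.25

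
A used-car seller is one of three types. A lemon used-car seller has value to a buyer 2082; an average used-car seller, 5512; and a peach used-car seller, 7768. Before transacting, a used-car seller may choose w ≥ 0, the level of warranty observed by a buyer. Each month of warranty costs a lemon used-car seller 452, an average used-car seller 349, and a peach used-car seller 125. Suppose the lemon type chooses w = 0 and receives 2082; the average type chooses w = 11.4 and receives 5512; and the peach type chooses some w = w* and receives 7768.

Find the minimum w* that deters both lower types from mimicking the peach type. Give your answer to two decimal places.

Average type (on-path payoff 5512 − 349×11.4 = 1533.4) won't mimic when 1533.4 ≥ 7768 − 349·w*, i.e. w* ≥ 17.86.
Lemon type (on-path payoff 2082) won't mimic when 2082 ≥ 7768 − 452·w*, i.e. w* ≥ 12.58.
Both must hold, so w* = max(12.58, 17.86) = 17.86. The average type's constraint binds.

17.86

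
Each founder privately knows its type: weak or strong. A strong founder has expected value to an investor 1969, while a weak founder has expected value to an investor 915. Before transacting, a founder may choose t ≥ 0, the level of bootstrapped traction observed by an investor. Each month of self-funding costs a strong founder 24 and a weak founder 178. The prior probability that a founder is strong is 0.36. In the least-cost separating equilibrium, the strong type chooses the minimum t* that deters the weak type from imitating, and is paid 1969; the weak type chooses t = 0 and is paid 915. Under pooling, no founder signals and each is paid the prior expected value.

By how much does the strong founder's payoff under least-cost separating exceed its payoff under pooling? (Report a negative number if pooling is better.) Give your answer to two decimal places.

532.45

Least-cost separating signal: t* solves 915 = 1969 − 178·t*, so t* = (1969 − 915)/178 ≈ 5.9213.
Strong type's separating payoff: 1969 − 24 × t* = 1969 − 24 × (1969 − 915)/178 = 1969 − 25296/178 ≈ 1826.8876.
Pooling payoff: 0.36 × 1969 + 0.64 × 915 = 1294.44.
Difference: 1826.8876 − 1294.44 = 532.4476, i.e. 532.45 to two decimal places.
The strong type prefers to separate.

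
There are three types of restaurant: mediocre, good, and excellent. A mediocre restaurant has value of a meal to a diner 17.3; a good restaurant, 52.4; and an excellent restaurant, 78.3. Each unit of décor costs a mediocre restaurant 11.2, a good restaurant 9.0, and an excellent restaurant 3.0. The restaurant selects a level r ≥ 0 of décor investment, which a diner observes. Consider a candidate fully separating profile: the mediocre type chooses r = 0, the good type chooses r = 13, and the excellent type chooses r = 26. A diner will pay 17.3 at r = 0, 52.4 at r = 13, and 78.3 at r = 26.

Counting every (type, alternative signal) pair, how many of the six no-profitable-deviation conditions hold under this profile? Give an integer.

Excellent (own payoff 78.3 − 3.0×26 = 0.3): to r=0 gives 17.3 → profitable ✗; to r=13 gives 52.4 − 3.0×13 = 13.4 → profitable ✗.
Good (own payoff 52.4 − 9.0×13 = -64.6): to r=0 gives 17.3 → profitable ✗; to r=26 gives 78.3 − 9.0×26 = -155.7 → no gain ✓.
Mediocre (own payoff 17.3): to r=13 gives 52.4 − 11.2×13 = -93.2 → no gain ✓; to r=26 gives 78.3 − 11.2×26 = -212.9 → no gain ✓.
3 of the 6 constraints hold; not an equilibrium.

3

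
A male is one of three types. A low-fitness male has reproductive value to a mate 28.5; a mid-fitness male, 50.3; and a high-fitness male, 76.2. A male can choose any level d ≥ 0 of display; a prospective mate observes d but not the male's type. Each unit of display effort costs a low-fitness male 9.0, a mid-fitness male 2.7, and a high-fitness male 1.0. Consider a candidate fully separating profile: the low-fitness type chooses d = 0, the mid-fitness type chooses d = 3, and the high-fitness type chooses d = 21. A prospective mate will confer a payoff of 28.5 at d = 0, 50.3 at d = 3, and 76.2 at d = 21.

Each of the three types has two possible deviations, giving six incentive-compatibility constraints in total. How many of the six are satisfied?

Low-fitness (own payoff 28.5): to d=3 gives 50.3 − 9.0×3 = 23.3 → no gain ✓; to d=21 gives 76.2 − 9.0×21 = -112.8 → no gain ✓.
Mid-fitness (own payoff 50.3 − 2.7×3 = 42.2): to d=0 gives 28.5 → no gain ✓; to d=21 gives 76.2 − 2.7×21 = 19.5 → no gain ✓.
High-fitness (own payoff 76.2 − 1.0×21 = 55.2): to d=0 gives 28.5 → no gain ✓; to d=3 gives 50.3 − 1.0×3 = 47.3 → no gain ✓.
6 of the 6 constraints hold; this profile is a separating equilibrium.

6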